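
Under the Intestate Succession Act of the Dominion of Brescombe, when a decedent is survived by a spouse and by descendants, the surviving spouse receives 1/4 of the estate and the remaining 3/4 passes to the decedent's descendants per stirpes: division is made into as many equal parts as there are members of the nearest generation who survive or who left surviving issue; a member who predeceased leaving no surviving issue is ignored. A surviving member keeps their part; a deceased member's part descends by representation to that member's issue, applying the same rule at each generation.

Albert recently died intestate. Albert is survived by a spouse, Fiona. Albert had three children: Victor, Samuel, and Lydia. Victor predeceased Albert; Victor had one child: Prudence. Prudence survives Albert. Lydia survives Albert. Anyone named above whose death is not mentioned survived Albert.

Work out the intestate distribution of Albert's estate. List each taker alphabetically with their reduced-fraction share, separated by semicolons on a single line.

Fiona 1/4; Lydia 1/4; Prudence 1/4; Samuel 1/4

Fiona, as surviving spouse, takes 1/4.
The remaining 3/4 passes to Albert's descendants per stirpes.
The 3/4 is divided into 3 equal shares of 1/4 among Victor, Samuel, Lydia.
Victor predeceased; the 1/4 allotted to Victor's branch passes to Victor's issue by representation.
Prudence is the sole taker at this level and receives the full 1/4.
Samuel is living and takes 1/4.
Lydia is living and takes 1/4.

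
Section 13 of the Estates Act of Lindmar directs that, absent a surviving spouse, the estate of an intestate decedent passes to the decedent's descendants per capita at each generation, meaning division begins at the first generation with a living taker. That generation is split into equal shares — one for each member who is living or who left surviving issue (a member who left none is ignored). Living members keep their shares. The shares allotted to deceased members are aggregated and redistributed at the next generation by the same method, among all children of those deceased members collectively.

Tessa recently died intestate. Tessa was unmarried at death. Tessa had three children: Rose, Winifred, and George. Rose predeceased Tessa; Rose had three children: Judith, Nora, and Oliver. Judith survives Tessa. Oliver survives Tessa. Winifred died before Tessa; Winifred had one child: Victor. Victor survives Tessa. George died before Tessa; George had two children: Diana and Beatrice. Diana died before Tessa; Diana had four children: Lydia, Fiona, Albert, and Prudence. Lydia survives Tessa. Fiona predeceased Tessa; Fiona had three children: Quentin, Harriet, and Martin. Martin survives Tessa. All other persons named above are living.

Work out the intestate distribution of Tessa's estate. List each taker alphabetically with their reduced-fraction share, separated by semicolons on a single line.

Albert 1/24; Beatrice 1/6; Harriet 1/72; Judith 1/6; Lydia 1/24; Martin 1/72; Nora 1/6; Oliver 1/6; Prudence 1/24; Quentin 1/72; Victor 1/6

There is no surviving spouse, so the entire estate passes to Tessa's descendants per capita at each generation.
No one at generation 1 (Rose, Winifred, George) is living; moving to the next generation.
At generation 2 (Judith, Nora, Oliver, Victor, Diana, Beatrice) there are 6 shares of (1)/6 = 1/6 each.
Living: Judith, Nora, Oliver, Victor, and Beatrice — each takes 1/6.
Deceased: Diana. That 1/6 share is carried to generation 3.
At generation 3 (Lydia, Fiona, Albert, Prudence) there are 4 shares of (1/6)/4 = 1/24 each.
Living: Lydia, Albert, and Prudence — each takes 1/24.
Deceased: Fiona. That 1/24 share is carried to generation 4.
At generation 4 (Quentin, Harriet, Martin) there are 3 shares of (1/24)/3 = 1/72 each.
Living: Quentin, Harriet, and Martin — each takes 1/72.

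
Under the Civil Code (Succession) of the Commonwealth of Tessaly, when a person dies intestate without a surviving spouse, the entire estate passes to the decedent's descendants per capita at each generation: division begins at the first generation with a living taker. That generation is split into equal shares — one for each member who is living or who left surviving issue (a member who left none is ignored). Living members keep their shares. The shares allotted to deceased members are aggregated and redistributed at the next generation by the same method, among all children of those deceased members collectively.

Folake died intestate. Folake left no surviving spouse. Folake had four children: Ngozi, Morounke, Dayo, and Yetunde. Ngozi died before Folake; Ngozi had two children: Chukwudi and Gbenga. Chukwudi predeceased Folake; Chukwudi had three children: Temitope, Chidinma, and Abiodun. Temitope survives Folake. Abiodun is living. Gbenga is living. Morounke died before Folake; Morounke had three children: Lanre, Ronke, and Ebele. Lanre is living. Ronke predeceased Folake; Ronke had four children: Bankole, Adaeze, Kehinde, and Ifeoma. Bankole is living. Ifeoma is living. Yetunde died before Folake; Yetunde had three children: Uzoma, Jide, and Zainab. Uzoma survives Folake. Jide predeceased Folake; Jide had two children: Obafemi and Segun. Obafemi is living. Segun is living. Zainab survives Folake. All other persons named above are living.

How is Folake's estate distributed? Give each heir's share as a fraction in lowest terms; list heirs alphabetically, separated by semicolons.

There is no surviving spouse, so the entire estate passes to Folake's descendants per capita at each generation.
At generation 1 (Ngozi, Morounke, Dayo, Yetunde) there are 4 shares of (1)/4 = 1/4 each.
Living: Dayo — each takes 1/4.
Deceased: Ngozi, Morounke, and Yetunde. Their combined 3/4 is pooled and carried to generation 2.
At generation 2 (Chukwudi, Gbenga, Lanre, Ronke, Ebele, Uzoma, Jide, Zainab) there are 8 shares of (3/4)/8 = 3/32 each.
Living: Gbenga, Lanre, Ebele, Uzoma, and Zainab — each takes 3/32.
Deceased: Chukwudi, Ronke, and Jide. Their combined 9/32 is pooled and carried to generation 3.
At generation 3 (Temitope, Chidinma, Abiodun, Bankole, Adaeze, Kehinde, Ifeoma, Obafemi, Segun) there are 9 shares of (9/32)/9 = 1/32 each.
Living: Temitope, Chidinma, Abiodun, Bankole, Adaeze, Kehinde, Ifeoma, Obafemi, and Segun — each takes 1/32.

Abiodun 1/32; Adaeze 1/32; Bankole 1/32; Chidinma 1/32; Dayo 1/4; Ebele 3/32; Gbenga 3/32; Ifeoma 1/32; Kehinde 1/32; Lanre 3/32; Obafemi 1/32; Segun 1/32; Temitope 1/32; Uzoma 3/32; Zainab 3/32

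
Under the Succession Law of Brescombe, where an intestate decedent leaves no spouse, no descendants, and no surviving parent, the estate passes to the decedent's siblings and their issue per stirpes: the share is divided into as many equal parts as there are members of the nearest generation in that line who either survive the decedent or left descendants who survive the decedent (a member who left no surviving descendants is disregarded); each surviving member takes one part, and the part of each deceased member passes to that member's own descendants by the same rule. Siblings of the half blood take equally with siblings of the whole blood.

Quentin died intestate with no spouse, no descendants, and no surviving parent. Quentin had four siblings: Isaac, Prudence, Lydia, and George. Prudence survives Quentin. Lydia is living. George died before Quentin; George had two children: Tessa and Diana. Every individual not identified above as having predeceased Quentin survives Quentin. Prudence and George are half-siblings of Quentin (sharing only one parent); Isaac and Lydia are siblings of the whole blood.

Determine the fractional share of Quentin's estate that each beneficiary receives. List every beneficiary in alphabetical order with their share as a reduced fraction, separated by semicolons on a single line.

No spouse, descendants, or parent survives, so the estate passes to Quentin's siblings per stirpes.
Half-blood and whole-blood siblings take equally under the stated rule.
The estate is divided into 4 equal shares of 1/4 among Isaac, Prudence, Lydia, George.
Isaac is living and takes 1/4.
Prudence is living and takes 1/4.
Lydia is living and takes 1/4.
George predeceased; the 1/4 allotted to George's branch passes to George's issue by representation.
The 1/4 is divided into 2 equal shares of 1/8 among Tessa, Diana.
Tessa is living and takes 1/8.
Diana is living and takes 1/8.

Diana 1/8; Isaac 1/4; Lydia 1/4; Prudence 1/4; Tessa 1/8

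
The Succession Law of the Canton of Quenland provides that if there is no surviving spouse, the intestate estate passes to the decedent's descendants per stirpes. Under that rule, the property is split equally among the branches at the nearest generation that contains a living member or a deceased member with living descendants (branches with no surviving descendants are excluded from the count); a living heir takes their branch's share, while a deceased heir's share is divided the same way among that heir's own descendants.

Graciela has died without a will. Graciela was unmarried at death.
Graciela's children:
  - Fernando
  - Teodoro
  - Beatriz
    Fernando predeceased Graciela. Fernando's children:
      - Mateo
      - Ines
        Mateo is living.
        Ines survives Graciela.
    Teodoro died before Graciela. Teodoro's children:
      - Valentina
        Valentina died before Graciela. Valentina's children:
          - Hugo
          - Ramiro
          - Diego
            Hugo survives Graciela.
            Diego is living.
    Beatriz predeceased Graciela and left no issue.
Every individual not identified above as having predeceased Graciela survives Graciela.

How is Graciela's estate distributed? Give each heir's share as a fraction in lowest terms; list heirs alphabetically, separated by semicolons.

Diego 1/6; Hugo 1/6; Ines 1/4; Mateo 1/4; Ramiro 1/6

There is no surviving spouse, so the entire estate passes to Graciela's descendants per stirpes.
Beatriz left no surviving issue, so that branch lapses and is disregarded.
The estate is divided into 2 equal shares of 1/2 among Fernando, Teodoro.
Fernando predeceased; the 1/2 allotted to Fernando's branch passes to Fernando's issue by representation.
The 1/2 is divided into 2 equal shares of 1/4 among Mateo, Ines.
Mateo is living and takes 1/4.
Ines is living and takes 1/4.
Teodoro predeceased; the 1/2 allotted to Teodoro's branch passes to Teodoro's issue by representation.
Valentina's line is the sole branch at this level, so the full 1/2 passes to Valentina's issue by representation.
The 1/2 is divided into 3 equal shares of 1/6 among Hugo, Ramiro, Diego.
Hugo is living and takes 1/6.
Ramiro is living and takes 1/6.
Diego is living and takes 1/6.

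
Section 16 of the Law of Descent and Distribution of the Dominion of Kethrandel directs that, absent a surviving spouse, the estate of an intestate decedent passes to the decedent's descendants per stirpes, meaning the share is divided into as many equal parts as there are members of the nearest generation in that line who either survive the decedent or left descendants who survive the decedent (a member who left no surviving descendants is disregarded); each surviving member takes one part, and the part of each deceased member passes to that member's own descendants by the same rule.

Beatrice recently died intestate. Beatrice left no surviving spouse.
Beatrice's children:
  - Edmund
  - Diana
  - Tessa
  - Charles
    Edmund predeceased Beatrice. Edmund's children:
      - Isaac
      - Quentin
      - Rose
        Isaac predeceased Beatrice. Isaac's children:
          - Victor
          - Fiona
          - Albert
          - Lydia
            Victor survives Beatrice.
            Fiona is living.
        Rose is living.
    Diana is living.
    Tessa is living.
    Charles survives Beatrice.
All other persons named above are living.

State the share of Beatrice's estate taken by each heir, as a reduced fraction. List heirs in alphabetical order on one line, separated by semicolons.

Albert 1/48; Charles 1/4; Diana 1/4; Fiona 1/48; Lydia 1/48; Quentin 1/12; Rose 1/12; Tessa 1/4; Victor 1/48

There is no surviving spouse, so the entire estate passes to Beatrice's descendants per stirpes.
The estate is divided into 4 equal shares of 1/4 among Edmund, Diana, Tessa, Charles.
Edmund predeceased; the 1/4 allotted to Edmund's branch passes to Edmund's issue by representation.
The 1/4 is divided into 3 equal shares of 1/12 among Isaac, Quentin, Rose.
Isaac predeceased; the 1/12 allotted to Isaac's branch passes to Isaac's issue by representation.
The 1/12 is divided into 4 equal shares of 1/48 among Victor, Fiona, Albert, Lydia.
Victor is living and takes 1/48.
Fiona is living and takes 1/48.
Albert is living and takes 1/48.
Lydia is living and takes 1/48.
Quentin is living and takes 1/12.
Rose is living and takes 1/12.
Diana is living and takes 1/4.
Tessa is living and takes 1/4.
Charles is living and takes 1/4.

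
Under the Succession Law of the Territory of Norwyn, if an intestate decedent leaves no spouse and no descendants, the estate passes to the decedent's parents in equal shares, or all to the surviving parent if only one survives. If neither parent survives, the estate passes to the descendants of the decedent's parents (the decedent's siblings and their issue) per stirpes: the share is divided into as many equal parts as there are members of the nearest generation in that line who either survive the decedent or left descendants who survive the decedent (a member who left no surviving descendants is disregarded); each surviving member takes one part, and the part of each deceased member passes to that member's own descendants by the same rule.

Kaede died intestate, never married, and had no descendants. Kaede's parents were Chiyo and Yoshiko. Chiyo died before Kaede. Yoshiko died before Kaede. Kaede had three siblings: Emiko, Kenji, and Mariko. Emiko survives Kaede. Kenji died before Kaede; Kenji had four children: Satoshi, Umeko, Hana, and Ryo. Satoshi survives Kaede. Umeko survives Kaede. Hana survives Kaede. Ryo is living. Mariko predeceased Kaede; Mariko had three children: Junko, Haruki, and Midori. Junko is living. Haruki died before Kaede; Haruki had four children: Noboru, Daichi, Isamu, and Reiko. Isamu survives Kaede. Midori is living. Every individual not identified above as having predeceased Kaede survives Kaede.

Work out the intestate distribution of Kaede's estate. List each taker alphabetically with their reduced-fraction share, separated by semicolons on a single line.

Daichi 1/36; Emiko 1/3; Hana 1/12; Isamu 1/36; Junko 1/9; Midori 1/9; Noboru 1/36; Reiko 1/36; Ryo 1/12; Satoshi 1/12; Umeko 1/12

Neither parent survives and there are no descendants, so the estate passes to Kaede's siblings and their issue per stirpes.
The estate is divided into 3 equal shares of 1/3 among Emiko, Kenji, Mariko.
Emiko is living and takes 1/3.
Kenji predeceased; the 1/3 allotted to Kenji's branch passes to Kenji's issue by representation.
The 1/3 is divided into 4 equal shares of 1/12 among Satoshi, Umeko, Hana, Ryo.
Satoshi is living and takes 1/12.
Umeko is living and takes 1/12.
Hana is living and takes 1/12.
Ryo is living and takes 1/12.
Mariko predeceased; the 1/3 allotted to Mariko's branch passes to Mariko's issue by representation.
The 1/3 is divided into 3 equal shares of 1/9 among Junko, Haruki, Midori.
Junko is living and takes 1/9.
Haruki predeceased; the 1/9 allotted to Haruki's branch passes to Haruki's issue by representation.
The 1/9 is divided into 4 equal shares of 1/36 among Noboru, Daichi, Isamu, Reiko.
Noboru is living and takes 1/36.
Daichi is living and takes 1/36.
Isamu is living and takes 1/36.
Reiko is living and takes 1/36.
Midori is living and takes 1/9.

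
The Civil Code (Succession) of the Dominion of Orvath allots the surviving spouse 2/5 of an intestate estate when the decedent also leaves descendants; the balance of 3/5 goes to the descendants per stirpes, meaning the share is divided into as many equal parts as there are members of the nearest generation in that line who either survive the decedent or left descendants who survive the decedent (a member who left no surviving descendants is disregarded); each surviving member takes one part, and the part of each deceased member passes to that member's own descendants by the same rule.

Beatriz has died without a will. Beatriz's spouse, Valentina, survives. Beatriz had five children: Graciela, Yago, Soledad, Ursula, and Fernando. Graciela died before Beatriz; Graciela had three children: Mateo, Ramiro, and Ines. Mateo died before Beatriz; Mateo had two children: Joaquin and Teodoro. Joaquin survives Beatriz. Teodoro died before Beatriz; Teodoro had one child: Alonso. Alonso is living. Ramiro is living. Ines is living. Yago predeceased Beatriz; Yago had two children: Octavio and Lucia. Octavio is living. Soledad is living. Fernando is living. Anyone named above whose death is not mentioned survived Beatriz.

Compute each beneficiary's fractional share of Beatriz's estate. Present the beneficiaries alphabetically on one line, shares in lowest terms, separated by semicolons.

Valentina, as surviving spouse, takes 2/5.
The remaining 3/5 passes to Beatriz's descendants per stirpes.
The 3/5 is divided into 5 equal shares of 3/25 among Graciela, Yago, Soledad, Ursula, Fernando.
Graciela predeceased; the 3/25 allotted to Graciela's branch passes to Graciela's issue by representation.
The 3/25 is divided into 3 equal shares of 1/25 among Mateo, Ramiro, Ines.
Mateo predeceased; the 1/25 allotted to Mateo's branch passes to Mateo's issue by representation.
The 1/25 is divided into 2 equal shares of 1/50 among Joaquin, Teodoro.
Joaquin is living and takes 1/50.
Teodoro predeceased; the 1/50 allotted to Teodoro's branch passes to Teodoro's issue by representation.
Alonso is the sole taker at this level and receives the full 1/50.
Ramiro is living and takes 1/25.
Ines is living and takes 1/25.
Yago predeceased; the 3/25 allotted to Yago's branch passes to Yago's issue by representation.
The 3/25 is divided into 2 equal shares of 3/50 among Octavio, Lucia.
Octavio is living and takes 3/50.
Lucia is living and takes 3/50.
Soledad is living and takes 3/25.
Ursula is living and takes 3/25.
Fernando is living and takes 3/25.

Alonso 1/50; Fernando 3/25; Ines 1/25; Joaquin 1/50; Lucia 3/50; Octavio 3/50; Ramiro 1/25; Soledad 3/25; Ursula 3/25; Valentina 2/5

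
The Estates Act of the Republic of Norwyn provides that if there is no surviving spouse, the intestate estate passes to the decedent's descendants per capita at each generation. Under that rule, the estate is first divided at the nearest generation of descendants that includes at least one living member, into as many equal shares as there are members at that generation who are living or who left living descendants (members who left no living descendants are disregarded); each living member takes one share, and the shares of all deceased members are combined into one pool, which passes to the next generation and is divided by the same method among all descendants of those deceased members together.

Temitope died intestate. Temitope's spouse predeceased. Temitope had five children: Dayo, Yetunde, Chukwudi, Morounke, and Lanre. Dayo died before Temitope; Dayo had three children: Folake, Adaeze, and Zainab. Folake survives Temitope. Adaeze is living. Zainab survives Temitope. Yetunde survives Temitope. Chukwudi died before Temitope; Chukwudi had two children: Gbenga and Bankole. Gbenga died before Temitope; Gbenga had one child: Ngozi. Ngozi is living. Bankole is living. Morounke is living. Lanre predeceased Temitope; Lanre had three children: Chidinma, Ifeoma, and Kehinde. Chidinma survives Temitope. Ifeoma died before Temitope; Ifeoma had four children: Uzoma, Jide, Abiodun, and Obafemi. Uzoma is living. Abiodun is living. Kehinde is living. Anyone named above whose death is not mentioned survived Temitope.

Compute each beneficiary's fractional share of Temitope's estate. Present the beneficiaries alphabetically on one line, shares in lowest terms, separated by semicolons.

There is no surviving spouse, so the entire estate passes to Temitope's descendants per capita at each generation.
At generation 1 (Dayo, Yetunde, Chukwudi, Morounke, Lanre) there are 5 shares of (1)/5 = 1/5 each.
Living: Yetunde and Morounke — each takes 1/5.
Deceased: Dayo, Chukwudi, and Lanre. Their combined 3/5 is pooled and carried to generation 2.
At generation 2 (Folake, Adaeze, Zainab, Gbenga, Bankole, Chidinma, Ifeoma, Kehinde) there are 8 shares of (3/5)/8 = 3/40 each.
Living: Folake, Adaeze, Zainab, Bankole, Chidinma, and Kehinde — each takes 3/40.
Deceased: Gbenga and Ifeoma. Their combined 3/20 is pooled and carried to generation 3.
At generation 3 (Ngozi, Uzoma, Jide, Abiodun, Obafemi) there are 5 shares of (3/20)/5 = 3/100 each.
Living: Ngozi, Uzoma, Jide, Abiodun, and Obafemi — each takes 3/100.

Abiodun 3/100; Adaeze 3/40; Bankole 3/40; Chidinma 3/40; Folake 3/40; Jide 3/100; Kehinde 3/40; Morounke 1/5; Ngozi 3/100; Obafemi 3/100; Uzoma 3/100; Yetunde 1/5; Zainab 3/40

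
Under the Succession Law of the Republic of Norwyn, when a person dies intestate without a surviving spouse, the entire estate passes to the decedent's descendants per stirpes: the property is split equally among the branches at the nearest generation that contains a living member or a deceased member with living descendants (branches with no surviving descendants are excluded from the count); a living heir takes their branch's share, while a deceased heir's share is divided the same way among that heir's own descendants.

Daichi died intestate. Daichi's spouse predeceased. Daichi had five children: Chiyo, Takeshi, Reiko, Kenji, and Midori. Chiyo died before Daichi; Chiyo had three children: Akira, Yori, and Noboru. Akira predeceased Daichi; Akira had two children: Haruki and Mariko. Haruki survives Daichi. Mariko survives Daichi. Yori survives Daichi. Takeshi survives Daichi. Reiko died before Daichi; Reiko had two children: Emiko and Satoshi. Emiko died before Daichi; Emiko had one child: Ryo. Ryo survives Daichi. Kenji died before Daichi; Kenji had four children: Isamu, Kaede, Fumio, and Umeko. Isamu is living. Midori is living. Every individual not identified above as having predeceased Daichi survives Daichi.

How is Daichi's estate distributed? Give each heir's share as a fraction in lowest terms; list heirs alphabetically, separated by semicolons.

Fumio 1/20; Haruki 1/30; Isamu 1/20; Kaede 1/20; Mariko 1/30; Midori 1/5; Noboru 1/15; Ryo 1/10; Satoshi 1/10; Takeshi 1/5; Umeko 1/20; Yori 1/15

There is no surviving spouse, so the entire estate passes to Daichi's descendants per stirpes.
The estate is divided into 5 equal shares of 1/5 among Chiyo, Takeshi, Reiko, Kenji, Midori.
Chiyo predeceased; the 1/5 allotted to Chiyo's branch passes to Chiyo's issue by representation.
The 1/5 is divided into 3 equal shares of 1/15 among Akira, Yori, Noboru.
Akira predeceased; the 1/15 allotted to Akira's branch passes to Akira's issue by representation.
The 1/15 is divided into 2 equal shares of 1/30 among Haruki, Mariko.
Haruki is living and takes 1/30.
Mariko is living and takes 1/30.
Yori is living and takes 1/15.
Noboru is living and takes 1/15.
Takeshi is living and takes 1/5.
Reiko predeceased; the 1/5 allotted to Reiko's branch passes to Reiko's issue by representation.
The 1/5 is divided into 2 equal shares of 1/10 among Emiko, Satoshi.
Emiko predeceased; the 1/10 allotted to Emiko's branch passes to Emiko's issue by representation.
Ryo is the sole taker at this level and receives the full 1/10.
Satoshi is living and takes 1/10.
Kenji predeceased; the 1/5 allotted to Kenji's branch passes to Kenji's issue by representation.
The 1/5 is divided into 4 equal shares of 1/20 among Isamu, Kaede, Fumio, Umeko.
Isamu is living and takes 1/20.
Kaede is living and takes 1/20.
Fumio is living and takes 1/20.
Umeko is living and takes 1/20.
Midori is living and takes 1/5.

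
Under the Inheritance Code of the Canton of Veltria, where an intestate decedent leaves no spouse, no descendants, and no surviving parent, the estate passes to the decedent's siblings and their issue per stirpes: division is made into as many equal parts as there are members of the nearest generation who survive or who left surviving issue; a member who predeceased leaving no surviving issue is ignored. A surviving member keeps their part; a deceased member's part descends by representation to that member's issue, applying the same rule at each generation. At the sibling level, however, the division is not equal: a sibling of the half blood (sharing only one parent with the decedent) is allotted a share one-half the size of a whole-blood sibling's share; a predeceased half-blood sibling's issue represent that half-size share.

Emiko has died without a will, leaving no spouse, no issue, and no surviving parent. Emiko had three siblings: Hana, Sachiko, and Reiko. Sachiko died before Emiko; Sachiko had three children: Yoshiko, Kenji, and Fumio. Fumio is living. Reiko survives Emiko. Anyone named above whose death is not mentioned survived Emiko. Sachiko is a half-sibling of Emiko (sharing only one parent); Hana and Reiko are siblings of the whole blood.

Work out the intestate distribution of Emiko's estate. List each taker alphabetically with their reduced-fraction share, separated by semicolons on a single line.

Fumio 1/15; Hana 2/5; Kenji 1/15; Reiko 2/5; Yoshiko 1/15

No spouse, descendants, or parent survives, so the estate passes to Emiko's siblings per stirpes.
Half-blood siblings count for one-half the weight of whole-blood siblings at the initial division.
Dividing 1 in proportion to weights (total weight 5/2): Hana (weight 1) → 2/5; Sachiko (weight 1/2) → 1/5; Reiko (weight 1) → 2/5.
Hana is living and takes 2/5.
Sachiko predeceased; the 1/5 allotted to Sachiko's branch passes to Sachiko's issue by representation.
The 1/5 is divided into 3 equal shares of 1/15 among Yoshiko, Kenji, Fumio.
Yoshiko is living and takes 1/15.
Kenji is living and takes 1/15.
Fumio is living and takes 1/15.
Reiko is living and takes 2/5.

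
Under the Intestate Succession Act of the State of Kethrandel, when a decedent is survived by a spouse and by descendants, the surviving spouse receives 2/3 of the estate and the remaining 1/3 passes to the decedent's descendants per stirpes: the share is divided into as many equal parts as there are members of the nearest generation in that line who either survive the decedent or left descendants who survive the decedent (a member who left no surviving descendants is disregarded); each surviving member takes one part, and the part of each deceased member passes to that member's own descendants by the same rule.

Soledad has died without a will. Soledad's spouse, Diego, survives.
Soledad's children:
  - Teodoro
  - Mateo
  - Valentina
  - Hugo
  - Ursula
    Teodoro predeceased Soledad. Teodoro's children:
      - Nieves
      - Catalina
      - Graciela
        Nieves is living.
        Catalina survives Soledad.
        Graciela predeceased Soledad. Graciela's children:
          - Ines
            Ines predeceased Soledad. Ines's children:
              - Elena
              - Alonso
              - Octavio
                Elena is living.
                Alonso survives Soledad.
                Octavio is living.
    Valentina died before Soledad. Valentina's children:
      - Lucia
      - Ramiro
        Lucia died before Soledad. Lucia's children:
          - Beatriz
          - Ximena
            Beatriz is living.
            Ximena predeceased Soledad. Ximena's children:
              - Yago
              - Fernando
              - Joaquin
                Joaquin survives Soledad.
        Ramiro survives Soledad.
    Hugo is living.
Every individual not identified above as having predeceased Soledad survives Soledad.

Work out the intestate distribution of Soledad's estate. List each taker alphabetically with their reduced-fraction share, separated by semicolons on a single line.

Diego, as surviving spouse, takes 2/3.
The remaining 1/3 passes to Soledad's descendants per stirpes.
The 1/3 is divided into 5 equal shares of 1/15 among Teodoro, Mateo, Valentina, Hugo, Ursula.
Teodoro predeceased; the 1/15 allotted to Teodoro's branch passes to Teodoro's issue by representation.
The 1/15 is divided into 3 equal shares of 1/45 among Nieves, Catalina, Graciela.
Nieves is living and takes 1/45.
Catalina is living and takes 1/45.
Graciela predeceased; the 1/45 allotted to Graciela's branch passes to Graciela's issue by representation.
Ines's line is the sole branch at this level, so the full 1/45 passes to Ines's issue by representation.
The 1/45 is divided into 3 equal shares of 1/135 among Elena, Alonso, Octavio.
Elena is living and takes 1/135.
Alonso is living and takes 1/135.
Octavio is living and takes 1/135.
Mateo is living and takes 1/15.
Valentina predeceased; the 1/15 allotted to Valentina's branch passes to Valentina's issue by representation.
The 1/15 is divided into 2 equal shares of 1/30 among Lucia, Ramiro.
Lucia predeceased; the 1/30 allotted to Lucia's branch passes to Lucia's issue by representation.
The 1/30 is divided into 2 equal shares of 1/60 among Beatriz, Ximena.
Beatriz is living and takes 1/60.
Ximena predeceased; the 1/60 allotted to Ximena's branch passes to Ximena's issue by representation.
The 1/60 is divided into 3 equal shares of 1/180 among Yago, Fernando, Joaquin.
Yago is living and takes 1/180.
Fernando is living and takes 1/180.
Joaquin is living and takes 1/180.
Ramiro is living and takes 1/30.
Hugo is living and takes 1/15.
Ursula is living and takes 1/15.

Alonso 1/135; Beatriz 1/60; Catalina 1/45; Diego 2/3; Elena 1/135; Fernando 1/180; Hugo 1/15; Joaquin 1/180; Mateo 1/15; Nieves 1/45; Octavio 1/135; Ramiro 1/30; Ursula 1/15; Yago 1/180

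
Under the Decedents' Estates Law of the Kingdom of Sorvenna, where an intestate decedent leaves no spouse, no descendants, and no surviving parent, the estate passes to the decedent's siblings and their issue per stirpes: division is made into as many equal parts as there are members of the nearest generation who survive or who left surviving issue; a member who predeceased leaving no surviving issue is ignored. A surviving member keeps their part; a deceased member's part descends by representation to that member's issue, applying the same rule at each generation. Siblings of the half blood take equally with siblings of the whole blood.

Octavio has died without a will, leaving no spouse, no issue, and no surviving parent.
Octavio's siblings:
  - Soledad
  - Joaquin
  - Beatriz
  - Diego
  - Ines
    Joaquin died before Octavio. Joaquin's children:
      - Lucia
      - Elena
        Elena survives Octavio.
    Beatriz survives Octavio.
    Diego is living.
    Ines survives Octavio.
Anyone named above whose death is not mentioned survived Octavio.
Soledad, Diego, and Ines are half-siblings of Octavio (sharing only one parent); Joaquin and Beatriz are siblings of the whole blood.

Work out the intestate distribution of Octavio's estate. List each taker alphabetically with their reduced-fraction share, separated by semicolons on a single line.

No spouse, descendants, or parent survives, so the estate passes to Octavio's siblings per stirpes.
Half-blood and whole-blood siblings take equally under the stated rule.
The estate is divided into 5 equal shares of 1/5 among Soledad, Joaquin, Beatriz, Diego, Ines.
Soledad is living and takes 1/5.
Joaquin predeceased; the 1/5 allotted to Joaquin's branch passes to Joaquin's issue by representation.
The 1/5 is divided into 2 equal shares of 1/10 among Lucia, Elena.
Lucia is living and takes 1/10.
Elena is living and takes 1/10.
Beatriz is living and takes 1/5.
Diego is living and takes 1/5.
Ines is living and takes 1/5.

Beatriz 1/5; Diego 1/5; Elena 1/10; Ines 1/5; Lucia 1/10; Soledad 1/5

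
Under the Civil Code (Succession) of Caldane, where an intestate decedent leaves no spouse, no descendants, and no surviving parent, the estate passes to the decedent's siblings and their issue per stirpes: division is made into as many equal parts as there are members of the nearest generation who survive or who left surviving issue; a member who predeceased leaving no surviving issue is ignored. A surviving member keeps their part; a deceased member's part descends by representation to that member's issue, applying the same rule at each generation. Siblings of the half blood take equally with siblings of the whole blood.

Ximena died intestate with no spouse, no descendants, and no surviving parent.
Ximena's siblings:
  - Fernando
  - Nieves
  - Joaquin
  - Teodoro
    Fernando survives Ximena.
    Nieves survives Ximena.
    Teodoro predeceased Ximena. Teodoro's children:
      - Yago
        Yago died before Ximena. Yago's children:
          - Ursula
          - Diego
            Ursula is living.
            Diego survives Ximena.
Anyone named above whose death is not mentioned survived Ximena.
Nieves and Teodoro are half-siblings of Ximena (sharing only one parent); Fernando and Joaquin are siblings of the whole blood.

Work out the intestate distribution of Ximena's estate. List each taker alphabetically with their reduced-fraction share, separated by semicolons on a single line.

No spouse, descendants, or parent survives, so the estate passes to Ximena's siblings per stirpes.
Half-blood and whole-blood siblings take equally under the stated rule.
The estate is divided into 4 equal shares of 1/4 among Fernando, Nieves, Joaquin, Teodoro.
Fernando is living and takes 1/4.
Nieves is living and takes 1/4.
Joaquin is living and takes 1/4.
Teodoro predeceased; the 1/4 allotted to Teodoro's branch passes to Teodoro's issue by representation.
Yago's line is the sole branch at this level, so the full 1/4 passes to Yago's issue by representation.
The 1/4 is divided into 2 equal shares of 1/8 among Ursula, Diego.
Ursula is living and takes 1/8.
Diego is living and takes 1/8.

Diego 1/8; Fernando 1/4; Joaquin 1/4; Nieves 1/4; Ursula 1/8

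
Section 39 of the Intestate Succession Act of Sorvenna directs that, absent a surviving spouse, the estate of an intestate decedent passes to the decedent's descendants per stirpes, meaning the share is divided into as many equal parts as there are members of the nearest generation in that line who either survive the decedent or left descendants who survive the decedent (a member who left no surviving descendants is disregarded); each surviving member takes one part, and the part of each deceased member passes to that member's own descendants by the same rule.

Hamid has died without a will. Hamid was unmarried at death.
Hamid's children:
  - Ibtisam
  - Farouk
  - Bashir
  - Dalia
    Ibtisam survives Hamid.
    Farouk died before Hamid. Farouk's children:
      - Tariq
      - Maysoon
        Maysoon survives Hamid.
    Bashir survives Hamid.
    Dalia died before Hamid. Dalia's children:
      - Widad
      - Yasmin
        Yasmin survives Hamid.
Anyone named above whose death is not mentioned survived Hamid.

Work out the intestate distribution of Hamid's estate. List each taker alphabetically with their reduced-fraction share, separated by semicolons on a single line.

Bashir 1/4; Ibtisam 1/4; Maysoon 1/8; Tariq 1/8; Widad 1/8; Yasmin 1/8

There is no surviving spouse, so the entire estate passes to Hamid's descendants per stirpes.
The estate is divided into 4 equal shares of 1/4 among Ibtisam, Farouk, Bashir, Dalia.
Ibtisam is living and takes 1/4.
Farouk predeceased; the 1/4 allotted to Farouk's branch passes to Farouk's issue by representation.
The 1/4 is divided into 2 equal shares of 1/8 among Tariq, Maysoon.
Tariq is living and takes 1/8.
Maysoon is living and takes 1/8.
Bashir is living and takes 1/4.
Dalia predeceased; the 1/4 allotted to Dalia's branch passes to Dalia's issue by representation.
The 1/4 is divided into 2 equal shares of 1/8 among Widad, Yasmin.
Widad is living and takes 1/8.
Yasmin is living and takes 1/8.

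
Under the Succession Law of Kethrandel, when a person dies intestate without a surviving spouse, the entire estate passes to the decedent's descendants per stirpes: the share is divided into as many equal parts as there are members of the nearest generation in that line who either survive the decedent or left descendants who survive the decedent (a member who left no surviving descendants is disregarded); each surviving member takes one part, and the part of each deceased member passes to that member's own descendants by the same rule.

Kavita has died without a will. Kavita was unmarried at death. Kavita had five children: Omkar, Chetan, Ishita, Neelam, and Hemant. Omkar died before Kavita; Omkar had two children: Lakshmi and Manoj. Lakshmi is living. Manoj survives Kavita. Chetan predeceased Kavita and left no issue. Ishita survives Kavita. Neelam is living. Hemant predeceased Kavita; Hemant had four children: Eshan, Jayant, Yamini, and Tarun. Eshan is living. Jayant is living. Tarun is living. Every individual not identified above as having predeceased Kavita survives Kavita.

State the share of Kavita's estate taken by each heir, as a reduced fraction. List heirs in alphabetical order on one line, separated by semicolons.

Eshan 1/16; Ishita 1/4; Jayant 1/16; Lakshmi 1/8; Manoj 1/8; Neelam 1/4; Tarun 1/16; Yamini 1/16

There is no surviving spouse, so the entire estate passes to Kavita's descendants per stirpes.
Chetan left no surviving issue, so that branch lapses and is disregarded.
The estate is divided into 4 equal shares of 1/4 among Omkar, Ishita, Neelam, Hemant.
Omkar predeceased; the 1/4 allotted to Omkar's branch passes to Omkar's issue by representation.
The 1/4 is divided into 2 equal shares of 1/8 among Lakshmi, Manoj.
Lakshmi is living and takes 1/8.
Manoj is living and takes 1/8.
Ishita is living and takes 1/4.
Neelam is living and takes 1/4.
Hemant predeceased; the 1/4 allotted to Hemant's branch passes to Hemant's issue by representation.
The 1/4 is divided into 4 equal shares of 1/16 among Eshan, Jayant, Yamini, Tarun.
Eshan is living and takes 1/16.
Jayant is living and takes 1/16.
Yamini is living and takes 1/16.
Tarun is living and takes 1/16.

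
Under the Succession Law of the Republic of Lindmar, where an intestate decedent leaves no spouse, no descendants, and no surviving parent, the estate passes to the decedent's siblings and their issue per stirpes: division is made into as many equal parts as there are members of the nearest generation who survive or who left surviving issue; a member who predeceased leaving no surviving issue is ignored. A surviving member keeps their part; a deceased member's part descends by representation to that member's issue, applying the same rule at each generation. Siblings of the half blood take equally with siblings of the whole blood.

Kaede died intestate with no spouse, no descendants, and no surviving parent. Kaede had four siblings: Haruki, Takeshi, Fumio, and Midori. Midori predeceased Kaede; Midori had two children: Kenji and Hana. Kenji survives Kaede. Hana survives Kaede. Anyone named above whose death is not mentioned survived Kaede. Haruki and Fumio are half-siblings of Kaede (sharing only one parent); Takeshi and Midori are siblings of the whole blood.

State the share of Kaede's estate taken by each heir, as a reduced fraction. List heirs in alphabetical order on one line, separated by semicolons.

Fumio 1/4; Hana 1/8; Haruki 1/4; Kenji 1/8; Takeshi 1/4

No spouse, descendants, or parent survives, so the estate passes to Kaede's siblings per stirpes.
Half-blood and whole-blood siblings take equally under the stated rule.
The estate is divided into 4 equal shares of 1/4 among Haruki, Takeshi, Fumio, Midori.
Haruki is living and takes 1/4.
Takeshi is living and takes 1/4.
Fumio is living and takes 1/4.
Midori predeceased; the 1/4 allotted to Midori's branch passes to Midori's issue by representation.
The 1/4 is divided into 2 equal shares of 1/8 among Kenji, Hana.
Kenji is living and takes 1/8.
Hana is living and takes 1/8.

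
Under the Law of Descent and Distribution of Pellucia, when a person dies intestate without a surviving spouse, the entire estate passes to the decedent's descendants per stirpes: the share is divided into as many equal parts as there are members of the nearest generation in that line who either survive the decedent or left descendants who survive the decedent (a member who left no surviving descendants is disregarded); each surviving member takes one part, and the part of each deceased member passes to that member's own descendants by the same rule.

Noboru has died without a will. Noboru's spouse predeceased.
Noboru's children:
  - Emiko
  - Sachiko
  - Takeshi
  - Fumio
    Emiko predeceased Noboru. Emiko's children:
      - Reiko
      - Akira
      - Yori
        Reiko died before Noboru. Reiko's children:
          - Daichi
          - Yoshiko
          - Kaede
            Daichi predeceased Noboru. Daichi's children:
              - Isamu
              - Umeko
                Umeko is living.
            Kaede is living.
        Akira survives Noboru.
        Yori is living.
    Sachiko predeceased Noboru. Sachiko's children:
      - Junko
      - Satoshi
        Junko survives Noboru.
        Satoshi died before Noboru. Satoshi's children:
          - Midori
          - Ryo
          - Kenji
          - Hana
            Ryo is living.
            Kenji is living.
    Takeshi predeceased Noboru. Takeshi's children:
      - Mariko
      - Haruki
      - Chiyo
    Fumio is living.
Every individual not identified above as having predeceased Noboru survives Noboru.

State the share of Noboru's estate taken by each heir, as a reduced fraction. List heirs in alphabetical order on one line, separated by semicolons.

There is no surviving spouse, so the entire estate passes to Noboru's descendants per stirpes.
The estate is divided into 4 equal shares of 1/4 among Emiko, Sachiko, Takeshi, Fumio.
Emiko predeceased; the 1/4 allotted to Emiko's branch passes to Emiko's issue by representation.
The 1/4 is divided into 3 equal shares of 1/12 among Reiko, Akira, Yori.
Reiko predeceased; the 1/12 allotted to Reiko's branch passes to Reiko's issue by representation.
The 1/12 is divided into 3 equal shares of 1/36 among Daichi, Yoshiko, Kaede.
Daichi predeceased; the 1/36 allotted to Daichi's branch passes to Daichi's issue by representation.
The 1/36 is divided into 2 equal shares of 1/72 among Isamu, Umeko.
Isamu is living and takes 1/72.
Umeko is living and takes 1/72.
Yoshiko is living and takes 1/36.
Kaede is living and takes 1/36.
Akira is living and takes 1/12.
Yori is living and takes 1/12.
Sachiko predeceased; the 1/4 allotted to Sachiko's branch passes to Sachiko's issue by representation.
The 1/4 is divided into 2 equal shares of 1/8 among Junko, Satoshi.
Junko is living and takes 1/8.
Satoshi predeceased; the 1/8 allotted to Satoshi's branch passes to Satoshi's issue by representation.
The 1/8 is divided into 4 equal shares of 1/32 among Midori, Ryo, Kenji, Hana.
Midori is living and takes 1/32.
Ryo is living and takes 1/32.
Kenji is living and takes 1/32.
Hana is living and takes 1/32.
Takeshi predeceased; the 1/4 allotted to Takeshi's branch passes to Takeshi's issue by representation.
The 1/4 is divided into 3 equal shares of 1/12 among Mariko, Haruki, Chiyo.
Mariko is living and takes 1/12.
Haruki is living and takes 1/12.
Chiyo is living and takes 1/12.
Fumio is living and takes 1/4.

Akira 1/12; Chiyo 1/12; Fumio 1/4; Hana 1/32; Haruki 1/12; Isamu 1/72; Junko 1/8; Kaede 1/36; Kenji 1/32; Mariko 1/12; Midori 1/32; Ryo 1/32; Umeko 1/72; Yori 1/12; Yoshiko 1/36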